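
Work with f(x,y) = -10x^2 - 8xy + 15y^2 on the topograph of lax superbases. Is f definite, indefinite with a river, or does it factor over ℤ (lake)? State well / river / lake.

D = b²−4ac = (-8)² − 4·(-10)·15 = 664
D > 0 non-square ⇒ indefinite ⇒ periodic river

river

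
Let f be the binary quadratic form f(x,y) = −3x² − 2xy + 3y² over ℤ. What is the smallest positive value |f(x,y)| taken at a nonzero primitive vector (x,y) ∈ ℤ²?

descent: ρ → (3,2,-3)  [lands on river]
river: ρ → (-3,4,2)
river: ρ → (2,4,-3)
river: ρ → (-3,2,3)
river: ρ → (3,4,-2)
river: ρ → (-2,4,3)
closes: descent 1, river 6
min |a| on river = 2

2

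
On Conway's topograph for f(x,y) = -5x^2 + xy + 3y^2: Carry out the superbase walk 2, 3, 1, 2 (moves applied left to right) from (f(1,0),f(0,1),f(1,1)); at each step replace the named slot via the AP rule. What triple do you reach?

start (-5,3,-1) = (f(1,0),f(0,1),f(1,1))
replace slot 2: 2·((-5)+(-1)) − 3 = -15 → (-5,-15,-1)
replace slot 3: 2·((-5)+(-15)) − (-1) = -39 → (-5,-15,-39)
replace slot 1: 2·((-15)+(-39)) − (-5) = -103 → (-103,-15,-39)
replace slot 2: 2·((-103)+(-39)) − (-15) = -269 → (-103,-269,-39)

-103,-269,-39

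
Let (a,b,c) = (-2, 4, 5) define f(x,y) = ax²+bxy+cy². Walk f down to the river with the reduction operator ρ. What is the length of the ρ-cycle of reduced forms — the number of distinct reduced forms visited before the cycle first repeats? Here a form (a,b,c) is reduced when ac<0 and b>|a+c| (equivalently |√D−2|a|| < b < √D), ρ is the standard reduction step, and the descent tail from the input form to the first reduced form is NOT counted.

D = 56, ⌊√D⌋ = 7
river: ρ → (5,6,-1)
river: ρ → (-1,6,5)
river: ρ → (5,4,-2)
river: ρ → (-2,4,5)
ρ-cycle length = 4 (tail of 0 descent steps not counted)

4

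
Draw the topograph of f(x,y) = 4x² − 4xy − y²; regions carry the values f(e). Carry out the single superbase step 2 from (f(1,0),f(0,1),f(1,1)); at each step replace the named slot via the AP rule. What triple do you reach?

start (4,-1,-1) = (f(1,0),f(0,1),f(1,1))
replace slot 2: 2·(4+(-1)) − (-1) = 7 → (4,7,-1)

4,7,-1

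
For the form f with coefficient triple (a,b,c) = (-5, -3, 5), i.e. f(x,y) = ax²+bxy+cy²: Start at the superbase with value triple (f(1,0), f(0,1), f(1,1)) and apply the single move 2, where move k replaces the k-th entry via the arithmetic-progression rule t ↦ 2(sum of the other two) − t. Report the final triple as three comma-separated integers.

start (-5,5,-3) = (f(1,0),f(0,1),f(1,1))
replace slot 2: 2·((-5)+(-3)) − 5 = -21 → (-5,-21,-3)

-5,-21,-3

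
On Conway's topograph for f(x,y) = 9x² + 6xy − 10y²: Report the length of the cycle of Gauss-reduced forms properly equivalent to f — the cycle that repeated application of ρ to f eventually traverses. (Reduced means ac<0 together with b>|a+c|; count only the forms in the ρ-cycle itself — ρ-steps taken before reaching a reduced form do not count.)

D = 396, ⌊√D⌋ = 19
river: ρ → (-10,14,5)
river: ρ → (5,16,-7)
river: ρ → (-7,12,9)
river: ρ → (9,6,-10)
ρ-cycle length = 4 (tail of 0 descent steps not counted)

4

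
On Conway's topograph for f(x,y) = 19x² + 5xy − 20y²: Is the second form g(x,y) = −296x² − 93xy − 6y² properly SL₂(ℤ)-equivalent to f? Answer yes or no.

D₁ = 1545, D₂ = 1545
river cycle of f (length 14): (-20, 35, 4), (4, 37, -11), (-11, 29, 16), (16, 35, -5), (-5, 35, 16), (16, 29, -11), (-11, 37, 4), (4, 35, -20), (-20, 5, 19), (19, 33, -6), … (4 more)
river cycle of g (length 14): (-6, 33, 19), (19, 5, -20), (-20, 35, 4), (4, 37, -11), (-11, 29, 16), (16, 35, -5), (-5, 35, 16), (16, 29, -11), (-11, 37, 4), (4, 35, -20), … (4 more)
cycles coincide ⇒ equivalent

yes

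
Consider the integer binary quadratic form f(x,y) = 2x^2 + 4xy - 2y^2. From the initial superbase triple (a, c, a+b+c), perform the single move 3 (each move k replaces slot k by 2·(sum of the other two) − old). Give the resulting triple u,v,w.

start (2,-2,4) = (f(1,0),f(0,1),f(1,1))
replace slot 3: 2·(2+(-2)) − 4 = -4 → (2,-2,-4)

2,-2,-4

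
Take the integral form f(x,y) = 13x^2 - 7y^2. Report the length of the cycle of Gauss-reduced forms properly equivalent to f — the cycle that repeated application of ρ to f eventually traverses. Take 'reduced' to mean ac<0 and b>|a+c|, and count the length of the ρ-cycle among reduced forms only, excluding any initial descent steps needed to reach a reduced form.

D = 364, ⌊√D⌋ = 19
descent: ρ → (-7,14,6)  [lands on river]
river: ρ → (6,10,-11)
river: ρ → (-11,12,5)
river: ρ → (5,18,-2)
river: ρ → (-2,18,5)
river: ρ → (5,12,-11)
river: ρ → (-11,10,6)
river: ρ → (6,14,-7)
ρ-cycle length = 8 (tail of 1 descent step not counted)

8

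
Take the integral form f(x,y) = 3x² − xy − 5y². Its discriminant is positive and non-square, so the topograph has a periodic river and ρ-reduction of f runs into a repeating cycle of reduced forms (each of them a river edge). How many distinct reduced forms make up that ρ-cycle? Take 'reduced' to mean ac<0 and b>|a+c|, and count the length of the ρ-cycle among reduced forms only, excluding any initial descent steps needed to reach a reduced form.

D = 61, ⌊√D⌋ = 7
descent: ρ → (-5,1,3)
descent: ρ → (3,5,-3)  [lands on river]
river: ρ → (-3,7,1)
river: ρ → (1,7,-3)
river: ρ → (-3,5,3)
river: ρ → (3,7,-1)
river: ρ → (-1,7,3)
ρ-cycle length = 6 (tail of 2 descent steps not counted)

6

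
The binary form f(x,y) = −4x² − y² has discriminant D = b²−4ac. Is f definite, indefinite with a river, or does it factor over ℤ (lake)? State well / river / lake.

D = b²−4ac = 0² − 4·(-4)·(-1) = -16
D < 0 ⇒ definite ⇒ every region one sign ⇒ single well

well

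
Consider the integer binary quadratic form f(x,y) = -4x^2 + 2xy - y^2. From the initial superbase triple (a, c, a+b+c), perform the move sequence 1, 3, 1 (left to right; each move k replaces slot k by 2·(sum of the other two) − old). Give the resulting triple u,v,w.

start (-4,-1,-3) = (f(1,0),f(0,1),f(1,1))
replace slot 1: 2·((-1)+(-3)) − (-4) = -4 → (-4,-1,-3)
replace slot 3: 2·((-4)+(-1)) − (-3) = -7 → (-4,-1,-7)
replace slot 1: 2·((-1)+(-7)) − (-4) = -12 → (-12,-1,-7)

-12,-1,-7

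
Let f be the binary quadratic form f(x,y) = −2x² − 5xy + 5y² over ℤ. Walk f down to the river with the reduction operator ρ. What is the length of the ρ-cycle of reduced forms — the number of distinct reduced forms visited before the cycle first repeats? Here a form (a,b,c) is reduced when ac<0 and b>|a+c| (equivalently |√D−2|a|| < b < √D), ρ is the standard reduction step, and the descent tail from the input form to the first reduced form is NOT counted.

D = 65, ⌊√D⌋ = 8
descent: ρ → (5,5,-2)  [lands on river]
river: ρ → (-2,7,2)
river: ρ → (2,5,-5)
river: ρ → (-5,5,2)
river: ρ → (2,7,-2)
river: ρ → (-2,5,5)
ρ-cycle length = 6 (tail of 1 descent step not counted)

6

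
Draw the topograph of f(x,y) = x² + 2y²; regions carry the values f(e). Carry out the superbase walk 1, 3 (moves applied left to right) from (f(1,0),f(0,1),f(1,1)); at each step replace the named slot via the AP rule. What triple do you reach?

start (1,2,3) = (f(1,0),f(0,1),f(1,1))
replace slot 1: 2·(2+3) − 1 = 9 → (9,2,3)
replace slot 3: 2·(9+2) − 3 = 19 → (9,2,19)

9,2,19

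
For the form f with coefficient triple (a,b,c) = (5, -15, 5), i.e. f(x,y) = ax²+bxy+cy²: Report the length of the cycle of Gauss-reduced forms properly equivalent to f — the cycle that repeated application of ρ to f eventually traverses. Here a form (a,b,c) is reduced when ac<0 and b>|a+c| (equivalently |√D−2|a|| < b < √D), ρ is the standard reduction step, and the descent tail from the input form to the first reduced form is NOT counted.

D = 125, ⌊√D⌋ = 11
descent: ρ → (5,5,-5)  [lands on river]
river: ρ → (-5,5,5)
ρ-cycle length = 2 (tail of 1 descent step not counted)

2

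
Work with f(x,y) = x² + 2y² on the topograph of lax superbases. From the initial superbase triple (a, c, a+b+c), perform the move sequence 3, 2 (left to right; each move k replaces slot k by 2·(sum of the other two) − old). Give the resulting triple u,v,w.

start (1,2,3) = (f(1,0),f(0,1),f(1,1))
replace slot 3: 2·(1+2) − 3 = 3 → (1,2,3)
replace slot 2: 2·(1+3) − 2 = 6 → (1,6,3)

1,6,3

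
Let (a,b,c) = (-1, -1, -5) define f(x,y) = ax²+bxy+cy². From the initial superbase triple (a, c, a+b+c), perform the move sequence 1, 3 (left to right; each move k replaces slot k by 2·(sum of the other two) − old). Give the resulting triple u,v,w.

start (-1,-5,-7) = (f(1,0),f(0,1),f(1,1))
replace slot 1: 2·((-5)+(-7)) − (-1) = -23 → (-23,-5,-7)
replace slot 3: 2·((-23)+(-5)) − (-7) = -49 → (-23,-5,-49)

-23,-5,-49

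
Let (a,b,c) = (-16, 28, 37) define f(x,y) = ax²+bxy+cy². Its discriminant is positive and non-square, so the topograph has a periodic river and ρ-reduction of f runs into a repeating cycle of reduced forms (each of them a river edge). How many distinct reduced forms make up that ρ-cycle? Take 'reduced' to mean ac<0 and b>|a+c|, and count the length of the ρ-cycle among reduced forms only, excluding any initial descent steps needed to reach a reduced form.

D = 3152, ⌊√D⌋ = 56
river: ρ → (37,46,-7)
river: ρ → (-7,52,16)
river: ρ → (16,44,-19)
river: ρ → (-19,32,28)
river: ρ → (28,24,-23)
river: ρ → (-23,22,29)
river: ρ → (29,36,-16)
river: ρ → (-16,28,37)
ρ-cycle length = 8 (tail of 0 descent steps not counted)

8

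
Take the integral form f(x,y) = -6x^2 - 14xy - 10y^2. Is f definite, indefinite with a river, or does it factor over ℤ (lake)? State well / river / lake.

D = b²−4ac = (-14)² − 4·(-6)·(-10) = -44
D < 0 ⇒ definite ⇒ every region one sign ⇒ single well

well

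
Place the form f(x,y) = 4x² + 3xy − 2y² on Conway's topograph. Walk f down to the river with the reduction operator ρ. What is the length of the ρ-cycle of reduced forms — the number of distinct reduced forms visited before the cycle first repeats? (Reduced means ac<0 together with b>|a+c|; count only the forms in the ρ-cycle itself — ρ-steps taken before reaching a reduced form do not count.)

D = 41, ⌊√D⌋ = 6
river: ρ → (-2,5,2)
river: ρ → (2,3,-4)
river: ρ → (-4,5,1)
river: ρ → (1,5,-4)
river: ρ → (-4,3,2)
river: ρ → (2,5,-2)
river: ρ → (-2,3,4)
river: ρ → (4,5,-1)
river: ρ → (-1,5,4)
river: ρ → (4,3,-2)
ρ-cycle length = 10 (tail of 0 descent steps not counted)

10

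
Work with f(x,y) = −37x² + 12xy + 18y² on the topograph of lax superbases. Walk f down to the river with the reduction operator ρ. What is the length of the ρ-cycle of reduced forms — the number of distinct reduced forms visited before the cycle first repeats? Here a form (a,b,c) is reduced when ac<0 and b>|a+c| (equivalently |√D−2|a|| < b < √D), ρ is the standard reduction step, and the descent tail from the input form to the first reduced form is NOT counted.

D = 2808, ⌊√D⌋ = 52
descent: ρ → (18,24,-31)  [lands on river]
river: ρ → (-31,38,11)
river: ρ → (11,50,-7)
river: ρ → (-7,48,18)
ρ-cycle length = 4 (tail of 1 descent step not counted)

4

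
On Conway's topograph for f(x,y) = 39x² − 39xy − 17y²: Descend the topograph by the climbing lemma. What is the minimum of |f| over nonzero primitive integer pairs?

descent: ρ → (-17,39,39)  [lands on river]
river: ρ → (39,39,-17)
river: ρ → (-17,63,3)
river: ρ → (3,63,-17)
closes: descent 1, river 4
min |a| on river = 3

3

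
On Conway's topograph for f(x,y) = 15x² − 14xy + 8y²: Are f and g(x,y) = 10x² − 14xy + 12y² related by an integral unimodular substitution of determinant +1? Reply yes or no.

D₁ = -284, D₂ = -284
f: flip: (15,-14,8)→(8,14,15)
f: translate: b→-2 (≡14 mod 16), so (8,14,15)→(8,-2,9)
f: reduced (well bottom): (8,-2,9) with a≤c, −a<b≤a
g: translate: b→6 (≡-14 mod 20), so (10,-14,12)→(10,6,8)
g: flip: (10,6,8)→(8,-6,10)
g: reduced (well bottom): (8,-6,10) with a≤c, −a<b≤a
reduced forms (8, -2, 9) vs (8, -6, 10) ⇒ inequivalent

no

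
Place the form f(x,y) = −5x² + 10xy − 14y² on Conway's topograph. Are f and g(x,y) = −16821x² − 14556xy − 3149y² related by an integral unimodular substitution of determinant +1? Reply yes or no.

D₁ = -180, D₂ = -180
f is negative-definite; reduce −f:
−f: translate: b→0 (≡-10 mod 10), so (5,-10,14)→(5,0,9)
−f: reduced (well bottom): (5,0,9) with a≤c, −a<b≤a
flip sign back: reduced form of f is (-5,0,-9)
g is negative-definite; reduce −g:
−g: flip: (16821,14556,3149)→(3149,-14556,16821)
−g: translate: b→-1960 (≡-14556 mod 6298), so (3149,-14556,16821)→(3149,-1960,305)
−g: flip: (3149,-1960,305)→(305,1960,3149)
−g: translate: b→130 (≡1960 mod 610), so (305,1960,3149)→(305,130,14)
−g: flip: (305,130,14)→(14,-130,305)
−g: translate: b→10 (≡-130 mod 28), so (14,-130,305)→(14,10,5)
−g: flip: (14,10,5)→(5,-10,14)
−g: translate: b→0 (≡-10 mod 10), so (5,-10,14)→(5,0,9)
−g: reduced (well bottom): (5,0,9) with a≤c, −a<b≤a
flip sign back: reduced form of g is (-5,0,-9)
reduced forms (-5, 0, -9) vs (-5, 0, -9) ⇒ equivalent

yes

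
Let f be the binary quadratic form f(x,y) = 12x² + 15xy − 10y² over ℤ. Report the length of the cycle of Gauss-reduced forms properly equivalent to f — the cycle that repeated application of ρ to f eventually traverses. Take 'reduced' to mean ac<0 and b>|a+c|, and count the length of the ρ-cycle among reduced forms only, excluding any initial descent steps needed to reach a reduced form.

D = 705, ⌊√D⌋ = 26
river: ρ → (-10,25,2)
river: ρ → (2,23,-22)
river: ρ → (-22,21,3)
river: ρ → (3,21,-22)
river: ρ → (-22,23,2)
river: ρ → (2,25,-10)
river: ρ → (-10,15,12)
river: ρ → (12,9,-13)
river: ρ → (-13,17,8)
river: ρ → (8,15,-15)
river: ρ → (-15,15,8)
river: ρ → (8,17,-13)
river: ρ → (-13,9,12)
river: ρ → (12,15,-10)
ρ-cycle length = 14 (tail of 0 descent steps not counted)

14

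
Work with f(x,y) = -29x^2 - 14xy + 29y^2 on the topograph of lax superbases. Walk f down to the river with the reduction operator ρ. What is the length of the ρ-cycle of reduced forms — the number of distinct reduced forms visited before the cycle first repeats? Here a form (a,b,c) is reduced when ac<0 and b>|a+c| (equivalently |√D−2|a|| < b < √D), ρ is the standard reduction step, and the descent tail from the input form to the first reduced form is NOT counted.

D = 3560, ⌊√D⌋ = 59
descent: ρ → (29,14,-29)  [lands on river]
river: ρ → (-29,44,14)
river: ρ → (14,40,-35)
river: ρ → (-35,30,19)
river: ρ → (19,46,-19)
river: ρ → (-19,30,35)
river: ρ → (35,40,-14)
river: ρ → (-14,44,29)
ρ-cycle length = 8 (tail of 1 descent step not counted)

8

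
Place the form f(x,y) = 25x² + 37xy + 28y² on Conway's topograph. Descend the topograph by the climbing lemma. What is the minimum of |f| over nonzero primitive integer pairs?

translate: b→-13 (≡37 mod 50), so (25,37,28)→(25,-13,16)
flip: (25,-13,16)→(16,13,25)
reduced (well bottom): (16,13,25) with a≤c, −a<b≤a
well minimum = a = 16

16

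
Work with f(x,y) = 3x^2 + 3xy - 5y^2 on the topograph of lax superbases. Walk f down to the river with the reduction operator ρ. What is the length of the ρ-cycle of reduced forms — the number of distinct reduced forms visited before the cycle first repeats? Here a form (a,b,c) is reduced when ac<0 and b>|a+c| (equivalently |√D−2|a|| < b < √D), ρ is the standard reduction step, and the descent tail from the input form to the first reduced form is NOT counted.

D = 69, ⌊√D⌋ = 8
river: ρ → (-5,7,1)
river: ρ → (1,7,-5)
river: ρ → (-5,3,3)
river: ρ → (3,3,-5)
ρ-cycle length = 4 (tail of 0 descent steps not counted)

4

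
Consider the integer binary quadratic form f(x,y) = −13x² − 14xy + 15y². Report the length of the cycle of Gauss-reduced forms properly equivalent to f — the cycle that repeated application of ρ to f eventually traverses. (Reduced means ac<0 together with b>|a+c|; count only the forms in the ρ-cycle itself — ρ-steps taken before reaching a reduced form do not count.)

D = 976, ⌊√D⌋ = 31
descent: ρ → (15,14,-13)  [lands on river]
river: ρ → (-13,12,16)
river: ρ → (16,20,-9)
river: ρ → (-9,16,20)
river: ρ → (20,24,-5)
river: ρ → (-5,26,15)
river: ρ → (15,4,-16)
river: ρ → (-16,28,3)
river: ρ → (3,26,-25)
river: ρ → (-25,24,4)
river: ρ → (4,24,-25)
river: ρ → (-25,26,3)
river: ρ → (3,28,-16)
river: ρ → (-16,4,15)
river: ρ → (15,26,-5)
river: ρ → (-5,24,20)
river: ρ → (20,16,-9)
river: ρ → (-9,20,16)
river: ρ → (16,12,-13)
river: ρ → (-13,14,15)
river: ρ → (15,16,-12)
river: ρ → (-12,8,19)
river: ρ → (19,30,-1)
river: ρ → (-1,30,19)
river: ρ → (19,8,-12)
river: ρ → (-12,16,15)
ρ-cycle length = 26 (tail of 1 descent step not counted)

26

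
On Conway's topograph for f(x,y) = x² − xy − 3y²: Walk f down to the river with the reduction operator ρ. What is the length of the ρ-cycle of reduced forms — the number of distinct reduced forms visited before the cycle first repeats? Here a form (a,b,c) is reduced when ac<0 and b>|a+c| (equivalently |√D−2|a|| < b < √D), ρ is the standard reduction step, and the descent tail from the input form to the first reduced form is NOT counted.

D = 13, ⌊√D⌋ = 3
descent: ρ → (-3,1,1)
descent: ρ → (1,3,-1)  [lands on river]
river: ρ → (-1,3,1)
ρ-cycle length = 2 (tail of 2 descent steps not counted)

2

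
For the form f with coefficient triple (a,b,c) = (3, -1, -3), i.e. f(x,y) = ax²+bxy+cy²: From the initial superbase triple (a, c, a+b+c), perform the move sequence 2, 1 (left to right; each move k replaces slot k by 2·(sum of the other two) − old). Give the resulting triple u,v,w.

start (3,-3,-1) = (f(1,0),f(0,1),f(1,1))
replace slot 2: 2·(3+(-1)) − (-3) = 7 → (3,7,-1)
replace slot 1: 2·(7+(-1)) − 3 = 9 → (9,7,-1)

9,7,-1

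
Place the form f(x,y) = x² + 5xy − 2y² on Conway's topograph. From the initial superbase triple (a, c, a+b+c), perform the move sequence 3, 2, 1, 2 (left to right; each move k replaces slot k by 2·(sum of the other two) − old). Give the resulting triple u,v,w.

start (1,-2,4) = (f(1,0),f(0,1),f(1,1))
replace slot 3: 2·(1+(-2)) − 4 = -6 → (1,-2,-6)
replace slot 2: 2·(1+(-6)) − (-2) = -8 → (1,-8,-6)
replace slot 1: 2·((-8)+(-6)) − 1 = -29 → (-29,-8,-6)
replace slot 2: 2·((-29)+(-6)) − (-8) = -62 → (-29,-62,-6)

-29,-62,-6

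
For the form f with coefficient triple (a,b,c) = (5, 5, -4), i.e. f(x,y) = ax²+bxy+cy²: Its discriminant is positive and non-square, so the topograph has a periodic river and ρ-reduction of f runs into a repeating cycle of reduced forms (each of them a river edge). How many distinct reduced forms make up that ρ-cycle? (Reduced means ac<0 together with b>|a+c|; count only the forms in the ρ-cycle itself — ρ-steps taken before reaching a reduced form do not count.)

D = 105, ⌊√D⌋ = 10
river: ρ → (-4,3,6)
river: ρ → (6,9,-1)
river: ρ → (-1,9,6)
river: ρ → (6,3,-4)
river: ρ → (-4,5,5)
river: ρ → (5,5,-4)
ρ-cycle length = 6 (tail of 0 descent steps not counted)

6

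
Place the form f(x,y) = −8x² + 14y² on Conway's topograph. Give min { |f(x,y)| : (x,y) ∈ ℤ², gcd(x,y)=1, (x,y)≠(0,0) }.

descent: ρ → (14,0,-8)
descent: ρ → (-8,16,6)  [lands on river]
river: ρ → (6,20,-2)
river: ρ → (-2,20,6)
river: ρ → (6,16,-8)
closes: descent 2, river 4
min |a| on river = 2

2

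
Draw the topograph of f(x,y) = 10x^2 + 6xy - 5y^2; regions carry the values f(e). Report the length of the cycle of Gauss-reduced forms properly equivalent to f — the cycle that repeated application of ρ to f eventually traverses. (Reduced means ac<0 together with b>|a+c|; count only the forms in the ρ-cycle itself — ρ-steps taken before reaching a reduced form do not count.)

D = 236, ⌊√D⌋ = 15
river: ρ → (-5,14,2)
river: ρ → (2,14,-5)
river: ρ → (-5,6,10)
river: ρ → (10,14,-1)
river: ρ → (-1,14,10)
river: ρ → (10,6,-5)
ρ-cycle length = 6 (tail of 0 descent steps not counted)

6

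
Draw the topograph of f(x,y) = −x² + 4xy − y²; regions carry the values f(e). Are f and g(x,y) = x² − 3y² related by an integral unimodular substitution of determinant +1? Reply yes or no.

D₁ = 12, D₂ = 12
river cycle of f (length 2): (-1, 2, 2), (2, 2, -1)
river cycle of g (length 2): (1, 2, -2), (-2, 2, 1)
cycles differ ⇒ inequivalent

no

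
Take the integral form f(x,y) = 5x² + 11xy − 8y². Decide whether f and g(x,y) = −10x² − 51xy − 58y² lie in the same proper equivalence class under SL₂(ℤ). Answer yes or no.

D₁ = 281, D₂ = 281
river cycle of f (length 30): (-8, 5, 8), (8, 11, -5), (-5, 9, 10), (10, 11, -4), (-4, 13, 7), (7, 15, -2), (-2, 13, 14), (14, 15, -1), (-1, 15, 14), (14, 13, -2), … (20 more)
river cycle of g (length 30): (-10, 9, 5), (5, 11, -8), (-8, 5, 8), (8, 11, -5), (-5, 9, 10), (10, 11, -4), (-4, 13, 7), (7, 15, -2), (-2, 13, 14), (14, 15, -1), … (20 more)
cycles coincide ⇒ equivalent

yes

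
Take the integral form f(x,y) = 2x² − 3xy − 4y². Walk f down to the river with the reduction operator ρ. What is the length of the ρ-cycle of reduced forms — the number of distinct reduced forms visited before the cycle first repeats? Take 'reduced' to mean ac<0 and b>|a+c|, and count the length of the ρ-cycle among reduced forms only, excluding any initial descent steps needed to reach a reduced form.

D = 41, ⌊√D⌋ = 6
descent: ρ → (-4,3,2)  [lands on river]
river: ρ → (2,5,-2)
river: ρ → (-2,3,4)
river: ρ → (4,5,-1)
river: ρ → (-1,5,4)
river: ρ → (4,3,-2)
river: ρ → (-2,5,2)
river: ρ → (2,3,-4)
river: ρ → (-4,5,1)
river: ρ → (1,5,-4)
ρ-cycle length = 10 (tail of 1 descent step not counted)

10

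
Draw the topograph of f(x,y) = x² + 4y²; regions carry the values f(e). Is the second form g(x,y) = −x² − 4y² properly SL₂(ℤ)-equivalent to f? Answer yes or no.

D₁ = -16, D₂ = -16
f: reduced (well bottom): (1,0,4) with a≤c, −a<b≤a
g is negative-definite; reduce −g:
−g: reduced (well bottom): (1,0,4) with a≤c, −a<b≤a
flip sign back: reduced form of g is (-1,0,-4)
reduced forms (1, 0, 4) vs (-1, 0, -4) ⇒ inequivalent

no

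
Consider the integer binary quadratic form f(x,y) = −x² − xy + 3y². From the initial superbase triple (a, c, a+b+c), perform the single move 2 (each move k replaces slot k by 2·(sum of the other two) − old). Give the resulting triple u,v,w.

start (-1,3,1) = (f(1,0),f(0,1),f(1,1))
replace slot 2: 2·((-1)+1) − 3 = -3 → (-1,-3,1)

-1,-3,1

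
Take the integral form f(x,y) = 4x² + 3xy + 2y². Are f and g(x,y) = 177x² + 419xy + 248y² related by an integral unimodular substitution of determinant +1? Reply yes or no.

D₁ = -23, D₂ = -23
f: flip: (4,3,2)→(2,-3,4)
f: translate: b→1 (≡-3 mod 4), so (2,-3,4)→(2,1,3)
f: reduced (well bottom): (2,1,3) with a≤c, −a<b≤a
g: translate: b→65 (≡419 mod 354), so (177,419,248)→(177,65,6)
g: flip: (177,65,6)→(6,-65,177)
g: translate: b→-5 (≡-65 mod 12), so (6,-65,177)→(6,-5,2)
g: flip: (6,-5,2)→(2,5,6)
g: translate: b→1 (≡5 mod 4), so (2,5,6)→(2,1,3)
g: reduced (well bottom): (2,1,3) with a≤c, −a<b≤a
reduced forms (2, 1, 3) vs (2, 1, 3) ⇒ equivalent

yes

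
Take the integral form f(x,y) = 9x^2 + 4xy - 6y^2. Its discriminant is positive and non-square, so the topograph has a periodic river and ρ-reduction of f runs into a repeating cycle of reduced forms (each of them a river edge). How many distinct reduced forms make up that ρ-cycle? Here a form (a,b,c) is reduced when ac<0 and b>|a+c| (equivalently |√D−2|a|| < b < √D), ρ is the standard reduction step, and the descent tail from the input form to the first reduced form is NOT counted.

D = 232, ⌊√D⌋ = 15
river: ρ → (-6,8,7)
river: ρ → (7,6,-7)
river: ρ → (-7,8,6)
river: ρ → (6,4,-9)
river: ρ → (-9,14,1)
river: ρ → (1,14,-9)
river: ρ → (-9,4,6)
river: ρ → (6,8,-7)
river: ρ → (-7,6,7)
river: ρ → (7,8,-6)
river: ρ → (-6,4,9)
river: ρ → (9,14,-1)
river: ρ → (-1,14,9)
river: ρ → (9,4,-6)
ρ-cycle length = 14 (tail of 0 descent steps not counted)

14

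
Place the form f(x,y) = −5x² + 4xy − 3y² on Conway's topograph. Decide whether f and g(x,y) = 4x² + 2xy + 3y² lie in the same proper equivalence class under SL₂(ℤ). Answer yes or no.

D₁ = -44, D₂ = -44
f is negative-definite; reduce −f:
−f: flip: (5,-4,3)→(3,4,5)
−f: translate: b→-2 (≡4 mod 6), so (3,4,5)→(3,-2,4)
−f: reduced (well bottom): (3,-2,4) with a≤c, −a<b≤a
flip sign back: reduced form of f is (-3,2,-4)
g: flip: (4,2,3)→(3,-2,4)
g: reduced (well bottom): (3,-2,4) with a≤c, −a<b≤a
reduced forms (-3, 2, -4) vs (3, -2, 4) ⇒ inequivalent

no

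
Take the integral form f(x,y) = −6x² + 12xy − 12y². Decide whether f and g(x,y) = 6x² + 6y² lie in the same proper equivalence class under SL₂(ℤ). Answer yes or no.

D₁ = -144, D₂ = -144
f is negative-definite; reduce −f:
−f: translate: b→0 (≡-12 mod 12), so (6,-12,12)→(6,0,6)
−f: reduced (well bottom): (6,0,6) with a≤c, −a<b≤a
flip sign back: reduced form of f is (-6,0,-6)
g: reduced (well bottom): (6,0,6) with a≤c, −a<b≤a
reduced forms (-6, 0, -6) vs (6, 0, 6) ⇒ inequivalent

no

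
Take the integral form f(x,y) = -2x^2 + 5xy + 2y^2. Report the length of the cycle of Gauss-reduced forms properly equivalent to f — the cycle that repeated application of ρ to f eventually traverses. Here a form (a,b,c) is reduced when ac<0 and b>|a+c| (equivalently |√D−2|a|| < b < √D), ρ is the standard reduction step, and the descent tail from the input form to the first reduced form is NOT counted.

D = 41, ⌊√D⌋ = 6
river: ρ → (2,3,-4)
river: ρ → (-4,5,1)
river: ρ → (1,5,-4)
river: ρ → (-4,3,2)
river: ρ → (2,5,-2)
river: ρ → (-2,3,4)
river: ρ → (4,5,-1)
river: ρ → (-1,5,4)
river: ρ → (4,3,-2)
river: ρ → (-2,5,2)
ρ-cycle length = 10 (tail of 0 descent steps not counted)

10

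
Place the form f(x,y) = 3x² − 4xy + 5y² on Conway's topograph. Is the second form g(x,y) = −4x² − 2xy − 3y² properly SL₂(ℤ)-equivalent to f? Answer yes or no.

D₁ = -44, D₂ = -44
f: translate: b→2 (≡-4 mod 6), so (3,-4,5)→(3,2,4)
f: reduced (well bottom): (3,2,4) with a≤c, −a<b≤a
g is negative-definite; reduce −g:
−g: flip: (4,2,3)→(3,-2,4)
−g: reduced (well bottom): (3,-2,4) with a≤c, −a<b≤a
flip sign back: reduced form of g is (-3,2,-4)
reduced forms (3, 2, 4) vs (-3, 2, -4) ⇒ inequivalent

no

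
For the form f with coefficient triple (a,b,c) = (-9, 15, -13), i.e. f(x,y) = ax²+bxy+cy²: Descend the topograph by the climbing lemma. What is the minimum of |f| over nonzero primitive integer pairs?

translate: b→3 (≡-15 mod 18), so (9,-15,13)→(9,3,7)
flip: (9,3,7)→(7,-3,9)
reduced (well bottom): (7,-3,9) with a≤c, −a<b≤a
well minimum |f| = |-7| = 7 (negative-definite)

7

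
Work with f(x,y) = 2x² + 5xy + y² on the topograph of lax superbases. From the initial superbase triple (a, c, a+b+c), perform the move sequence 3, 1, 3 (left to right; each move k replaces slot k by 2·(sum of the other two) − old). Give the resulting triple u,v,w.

start (2,1,8) = (f(1,0),f(0,1),f(1,1))
replace slot 3: 2·(2+1) − 8 = -2 → (2,1,-2)
replace slot 1: 2·(1+(-2)) − 2 = -4 → (-4,1,-2)
replace slot 3: 2·((-4)+1) − (-2) = -4 → (-4,1,-4)

-4,1,-4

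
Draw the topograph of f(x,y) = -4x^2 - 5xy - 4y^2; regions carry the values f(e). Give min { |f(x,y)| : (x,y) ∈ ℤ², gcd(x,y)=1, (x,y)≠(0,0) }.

translate: b→-3 (≡5 mod 8), so (4,5,4)→(4,-3,3)
flip: (4,-3,3)→(3,3,4)
reduced (well bottom): (3,3,4) with a≤c, −a<b≤a
well minimum |f| = |-3| = 3 (negative-definite)

3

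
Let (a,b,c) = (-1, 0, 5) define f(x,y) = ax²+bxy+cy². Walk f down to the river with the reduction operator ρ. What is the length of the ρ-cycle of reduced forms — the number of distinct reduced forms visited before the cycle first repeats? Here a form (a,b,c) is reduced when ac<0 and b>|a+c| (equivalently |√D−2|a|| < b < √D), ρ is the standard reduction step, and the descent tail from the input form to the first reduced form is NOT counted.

D = 20, ⌊√D⌋ = 4
descent: ρ → (5,0,-1)
descent: ρ → (-1,4,1)  [lands on river]
river: ρ → (1,4,-1)
ρ-cycle length = 2 (tail of 2 descent steps not counted)

2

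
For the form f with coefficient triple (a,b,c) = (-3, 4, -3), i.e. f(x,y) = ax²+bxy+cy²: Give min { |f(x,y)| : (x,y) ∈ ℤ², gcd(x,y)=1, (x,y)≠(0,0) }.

translate: b→2 (≡-4 mod 6), so (3,-4,3)→(3,2,2)
flip: (3,2,2)→(2,-2,3)
translate: b→2 (≡-2 mod 4), so (2,-2,3)→(2,2,3)
reduced (well bottom): (2,2,3) with a≤c, −a<b≤a
well minimum |f| = |-2| = 2 (negative-definite)

2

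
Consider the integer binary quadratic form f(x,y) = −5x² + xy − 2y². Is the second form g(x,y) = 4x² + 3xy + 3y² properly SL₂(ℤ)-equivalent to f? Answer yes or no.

D₁ = -39, D₂ = -39
f is negative-definite; reduce −f:
−f: flip: (5,-1,2)→(2,1,5)
−f: reduced (well bottom): (2,1,5) with a≤c, −a<b≤a
flip sign back: reduced form of f is (-2,-1,-5)
g: flip: (4,3,3)→(3,-3,4)
g: translate: b→3 (≡-3 mod 6), so (3,-3,4)→(3,3,4)
g: reduced (well bottom): (3,3,4) with a≤c, −a<b≤a
reduced forms (-2, -1, -5) vs (3, 3, 4) ⇒ inequivalent

no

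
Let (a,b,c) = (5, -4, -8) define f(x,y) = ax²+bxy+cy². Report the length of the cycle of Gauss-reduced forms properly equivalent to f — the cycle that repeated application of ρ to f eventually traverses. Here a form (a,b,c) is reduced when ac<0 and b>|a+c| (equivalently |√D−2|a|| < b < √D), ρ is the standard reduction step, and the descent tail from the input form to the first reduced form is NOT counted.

D = 176, ⌊√D⌋ = 13
descent: ρ → (-8,4,5)  [lands on river]
river: ρ → (5,6,-7)
river: ρ → (-7,8,4)
river: ρ → (4,8,-7)
river: ρ → (-7,6,5)
river: ρ → (5,4,-8)
river: ρ → (-8,12,1)
river: ρ → (1,12,-8)
ρ-cycle length = 8 (tail of 1 descent step not counted)

8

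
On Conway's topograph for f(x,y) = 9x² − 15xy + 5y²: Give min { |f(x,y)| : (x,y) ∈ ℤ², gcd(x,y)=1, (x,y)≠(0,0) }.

descent: ρ → (5,5,-1)  [lands on river]
river: ρ → (-1,5,5)
closes: descent 1, river 2
min |a| on river = 1

1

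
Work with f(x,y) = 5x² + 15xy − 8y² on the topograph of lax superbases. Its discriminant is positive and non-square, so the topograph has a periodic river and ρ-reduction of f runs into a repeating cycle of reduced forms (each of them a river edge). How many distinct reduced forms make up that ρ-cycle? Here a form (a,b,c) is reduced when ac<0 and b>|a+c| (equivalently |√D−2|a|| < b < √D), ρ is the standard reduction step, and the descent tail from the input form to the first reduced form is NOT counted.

D = 385, ⌊√D⌋ = 19
river: ρ → (-8,17,3)
river: ρ → (3,19,-2)
river: ρ → (-2,17,12)
river: ρ → (12,7,-7)
river: ρ → (-7,7,12)
river: ρ → (12,17,-2)
river: ρ → (-2,19,3)
river: ρ → (3,17,-8)
river: ρ → (-8,15,5)
river: ρ → (5,15,-8)
ρ-cycle length = 10 (tail of 0 descent steps not counted)

10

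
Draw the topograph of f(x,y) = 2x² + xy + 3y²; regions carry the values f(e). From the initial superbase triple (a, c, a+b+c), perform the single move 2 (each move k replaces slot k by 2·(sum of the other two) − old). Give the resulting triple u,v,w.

start (2,3,6) = (f(1,0),f(0,1),f(1,1))
replace slot 2: 2·(2+6) − 3 = 13 → (2,13,6)

2,13,6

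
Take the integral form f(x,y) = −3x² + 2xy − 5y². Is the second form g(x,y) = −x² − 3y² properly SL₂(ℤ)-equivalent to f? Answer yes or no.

D₁ = -56, D₂ = -12
discriminants differ ⇒ not SL₂(ℤ)-equivalent

no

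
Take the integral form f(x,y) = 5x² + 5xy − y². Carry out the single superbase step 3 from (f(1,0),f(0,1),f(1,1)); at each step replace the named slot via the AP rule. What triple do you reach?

start (5,-1,9) = (f(1,0),f(0,1),f(1,1))
replace slot 3: 2·(5+(-1)) − 9 = -1 → (5,-1,-1)

5,-1,-1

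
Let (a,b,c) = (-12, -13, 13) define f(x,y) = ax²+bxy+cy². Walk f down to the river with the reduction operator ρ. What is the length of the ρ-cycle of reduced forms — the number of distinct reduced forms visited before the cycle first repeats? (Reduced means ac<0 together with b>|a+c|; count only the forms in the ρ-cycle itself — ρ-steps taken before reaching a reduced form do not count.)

D = 793, ⌊√D⌋ = 28
descent: ρ → (13,13,-12)  [lands on river]
river: ρ → (-12,11,14)
river: ρ → (14,17,-9)
river: ρ → (-9,19,12)
river: ρ → (12,5,-16)
river: ρ → (-16,27,1)
river: ρ → (1,27,-16)
river: ρ → (-16,5,12)
river: ρ → (12,19,-9)
river: ρ → (-9,17,14)
river: ρ → (14,11,-12)
river: ρ → (-12,13,13)
ρ-cycle length = 12 (tail of 1 descent step not counted)

12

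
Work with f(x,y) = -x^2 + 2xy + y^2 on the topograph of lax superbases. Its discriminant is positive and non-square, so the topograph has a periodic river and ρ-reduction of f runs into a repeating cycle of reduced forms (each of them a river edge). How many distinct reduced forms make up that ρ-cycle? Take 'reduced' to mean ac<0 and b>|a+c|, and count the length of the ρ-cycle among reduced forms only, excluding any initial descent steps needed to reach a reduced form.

D = 8, ⌊√D⌋ = 2
river: ρ → (1,2,-1)
river: ρ → (-1,2,1)
ρ-cycle length = 2 (tail of 0 descent steps not counted)

2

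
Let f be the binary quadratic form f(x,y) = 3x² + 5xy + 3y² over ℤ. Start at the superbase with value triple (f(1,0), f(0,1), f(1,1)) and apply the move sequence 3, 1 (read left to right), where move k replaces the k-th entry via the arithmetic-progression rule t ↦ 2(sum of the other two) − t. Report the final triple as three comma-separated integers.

start (3,3,11) = (f(1,0),f(0,1),f(1,1))
replace slot 3: 2·(3+3) − 11 = 1 → (3,3,1)
replace slot 1: 2·(3+1) − 3 = 5 → (5,3,1)

5,3,1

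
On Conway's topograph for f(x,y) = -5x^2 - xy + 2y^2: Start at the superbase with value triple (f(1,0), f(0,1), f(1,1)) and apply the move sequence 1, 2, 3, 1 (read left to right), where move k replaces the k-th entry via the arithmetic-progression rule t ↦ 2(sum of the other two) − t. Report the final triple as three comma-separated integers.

start (-5,2,-4) = (f(1,0),f(0,1),f(1,1))
replace slot 1: 2·(2+(-4)) − (-5) = 1 → (1,2,-4)
replace slot 2: 2·(1+(-4)) − 2 = -8 → (1,-8,-4)
replace slot 3: 2·(1+(-8)) − (-4) = -10 → (1,-8,-10)
replace slot 1: 2·((-8)+(-10)) − 1 = -37 → (-37,-8,-10)

-37,-8,-10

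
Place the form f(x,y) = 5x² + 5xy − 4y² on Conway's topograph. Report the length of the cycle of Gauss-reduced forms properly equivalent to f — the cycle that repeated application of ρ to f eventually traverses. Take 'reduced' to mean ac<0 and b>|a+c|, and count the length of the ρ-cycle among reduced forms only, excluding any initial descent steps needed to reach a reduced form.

D = 105, ⌊√D⌋ = 10
river: ρ → (-4,3,6)
river: ρ → (6,9,-1)
river: ρ → (-1,9,6)
river: ρ → (6,3,-4)
river: ρ → (-4,5,5)
river: ρ → (5,5,-4)
ρ-cycle length = 6 (tail of 0 descent steps not counted)

6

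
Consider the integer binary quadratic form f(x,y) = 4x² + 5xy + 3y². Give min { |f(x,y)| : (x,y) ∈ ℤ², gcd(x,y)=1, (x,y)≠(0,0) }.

translate: b→-3 (≡5 mod 8), so (4,5,3)→(4,-3,2)
flip: (4,-3,2)→(2,3,4)
translate: b→-1 (≡3 mod 4), so (2,3,4)→(2,-1,3)
reduced (well bottom): (2,-1,3) with a≤c, −a<b≤a
well minimum = a = 2

2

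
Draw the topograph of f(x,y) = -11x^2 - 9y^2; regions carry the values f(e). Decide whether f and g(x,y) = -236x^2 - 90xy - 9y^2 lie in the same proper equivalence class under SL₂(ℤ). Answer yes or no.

D₁ = -396, D₂ = -396
f is negative-definite; reduce −f:
−f: flip: (11,0,9)→(9,0,11)
−f: reduced (well bottom): (9,0,11) with a≤c, −a<b≤a
flip sign back: reduced form of f is (-9,0,-11)
g is negative-definite; reduce −g:
−g: flip: (236,90,9)→(9,-90,236)
−g: translate: b→0 (≡-90 mod 18), so (9,-90,236)→(9,0,11)
−g: reduced (well bottom): (9,0,11) with a≤c, −a<b≤a
flip sign back: reduced form of g is (-9,0,-11)
reduced forms (-9, 0, -11) vs (-9, 0, -11) ⇒ equivalent

yes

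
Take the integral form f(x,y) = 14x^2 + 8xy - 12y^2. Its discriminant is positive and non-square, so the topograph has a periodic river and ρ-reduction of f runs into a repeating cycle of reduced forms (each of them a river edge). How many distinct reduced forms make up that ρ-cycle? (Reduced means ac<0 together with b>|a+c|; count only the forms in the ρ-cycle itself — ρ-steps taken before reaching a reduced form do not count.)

D = 736, ⌊√D⌋ = 27
river: ρ → (-12,16,10)
river: ρ → (10,24,-4)
river: ρ → (-4,24,10)
river: ρ → (10,16,-12)
river: ρ → (-12,8,14)
river: ρ → (14,20,-6)
river: ρ → (-6,16,20)
river: ρ → (20,24,-2)
river: ρ → (-2,24,20)
river: ρ → (20,16,-6)
river: ρ → (-6,20,14)
river: ρ → (14,8,-12)
ρ-cycle length = 12 (tail of 0 descent steps not counted)

12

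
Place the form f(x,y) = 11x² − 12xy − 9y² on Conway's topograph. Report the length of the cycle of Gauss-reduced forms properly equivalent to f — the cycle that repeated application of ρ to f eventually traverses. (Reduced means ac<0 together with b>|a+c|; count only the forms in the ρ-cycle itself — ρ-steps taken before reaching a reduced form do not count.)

D = 540, ⌊√D⌋ = 23
descent: ρ → (-9,12,11)  [lands on river]
river: ρ → (11,10,-10)
river: ρ → (-10,10,11)
river: ρ → (11,12,-9)
river: ρ → (-9,6,14)
river: ρ → (14,22,-1)
river: ρ → (-1,22,14)
river: ρ → (14,6,-9)
ρ-cycle length = 8 (tail of 1 descent step not counted)

8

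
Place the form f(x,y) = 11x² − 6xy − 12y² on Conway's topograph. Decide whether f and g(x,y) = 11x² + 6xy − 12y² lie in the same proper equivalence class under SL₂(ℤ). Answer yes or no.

D₁ = 564, D₂ = 564
river cycle of f (length 6): (-12, 6, 11), (11, 16, -7), (-7, 12, 15), (15, 18, -4), (-4, 22, 5), (5, 18, -12)
river cycle of g (length 6): (-12, 18, 5), (5, 22, -4), (-4, 18, 15), (15, 12, -7), (-7, 16, 11), (11, 6, -12)
cycles differ ⇒ inequivalent

no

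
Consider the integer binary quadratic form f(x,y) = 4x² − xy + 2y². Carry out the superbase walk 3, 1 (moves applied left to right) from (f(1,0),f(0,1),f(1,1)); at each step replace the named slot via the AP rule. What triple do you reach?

start (4,2,5) = (f(1,0),f(0,1),f(1,1))
replace slot 3: 2·(4+2) − 5 = 7 → (4,2,7)
replace slot 1: 2·(2+7) − 4 = 14 → (14,2,7)

14,2,7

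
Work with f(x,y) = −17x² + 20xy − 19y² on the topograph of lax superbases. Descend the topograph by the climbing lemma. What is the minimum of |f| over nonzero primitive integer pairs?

translate: b→14 (≡-20 mod 34), so (17,-20,19)→(17,14,16)
flip: (17,14,16)→(16,-14,17)
reduced (well bottom): (16,-14,17) with a≤c, −a<b≤a
well minimum |f| = |-16| = 16 (negative-definite)

16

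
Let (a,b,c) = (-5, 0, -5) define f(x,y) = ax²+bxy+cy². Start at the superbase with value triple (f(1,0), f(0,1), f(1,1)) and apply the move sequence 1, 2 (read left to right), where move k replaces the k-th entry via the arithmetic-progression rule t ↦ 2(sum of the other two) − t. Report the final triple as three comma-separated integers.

start (-5,-5,-10) = (f(1,0),f(0,1),f(1,1))
replace slot 1: 2·((-5)+(-10)) − (-5) = -25 → (-25,-5,-10)
replace slot 2: 2·((-25)+(-10)) − (-5) = -65 → (-25,-65,-10)

-25,-65,-10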